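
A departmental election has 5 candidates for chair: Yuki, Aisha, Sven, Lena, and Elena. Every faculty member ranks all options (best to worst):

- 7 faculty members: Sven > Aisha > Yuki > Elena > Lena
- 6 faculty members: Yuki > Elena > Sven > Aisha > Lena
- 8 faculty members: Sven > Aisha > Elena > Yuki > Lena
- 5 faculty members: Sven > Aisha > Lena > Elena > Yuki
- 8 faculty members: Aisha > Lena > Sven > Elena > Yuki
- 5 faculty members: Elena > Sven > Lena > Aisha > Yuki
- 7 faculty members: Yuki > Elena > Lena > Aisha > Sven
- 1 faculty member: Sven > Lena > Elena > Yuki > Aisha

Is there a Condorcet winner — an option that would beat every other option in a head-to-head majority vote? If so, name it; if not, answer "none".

Sven

Sven vs Yuki: 34–13 for Sven.
Sven vs Aisha: 32–15 for Sven.
Sven vs Lena: 32–15 for Sven.
Sven vs Elena: 29–18 for Sven.
Sven beats every other option head-to-head.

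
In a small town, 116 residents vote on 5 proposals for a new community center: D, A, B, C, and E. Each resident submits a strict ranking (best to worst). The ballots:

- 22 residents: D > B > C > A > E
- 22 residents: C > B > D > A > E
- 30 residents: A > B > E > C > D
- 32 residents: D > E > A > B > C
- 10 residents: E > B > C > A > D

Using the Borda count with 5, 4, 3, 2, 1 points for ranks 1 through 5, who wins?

B

D: 22·5 + 22·3 + 30·1 + 32·5 + 10·1 = 376
A: 22·2 + 22·2 + 30·5 + 32·3 + 10·2 = 354
B: 22·4 + 22·4 + 30·4 + 32·2 + 10·4 = 400
C: 22·3 + 22·5 + 30·2 + 32·1 + 10·3 = 298
E: 22·1 + 22·1 + 30·3 + 32·4 + 10·5 = 312
B has the highest Borda score (400).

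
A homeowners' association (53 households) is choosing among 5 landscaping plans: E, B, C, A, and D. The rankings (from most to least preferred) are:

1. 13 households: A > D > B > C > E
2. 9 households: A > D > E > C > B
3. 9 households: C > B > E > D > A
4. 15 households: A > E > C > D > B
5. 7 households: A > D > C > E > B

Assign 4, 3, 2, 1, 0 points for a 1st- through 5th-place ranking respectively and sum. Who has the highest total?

E: 13·0 + 9·2 + 9·2 + 15·3 + 7·1 = 88
B: 13·2 + 9·0 + 9·3 + 15·0 + 7·0 = 53
C: 13·1 + 9·1 + 9·4 + 15·2 + 7·2 = 102
A: 13·4 + 9·4 + 9·0 + 15·4 + 7·4 = 176
D: 13·3 + 9·3 + 9·1 + 15·1 + 7·3 = 111
A has the highest Borda score (176).

A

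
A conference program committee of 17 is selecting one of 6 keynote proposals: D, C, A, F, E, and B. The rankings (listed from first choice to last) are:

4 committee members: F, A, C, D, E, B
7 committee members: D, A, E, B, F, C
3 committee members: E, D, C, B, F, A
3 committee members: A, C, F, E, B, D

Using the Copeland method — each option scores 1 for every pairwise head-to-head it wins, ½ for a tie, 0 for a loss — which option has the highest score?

D

D: beats C, A, F, E, and B → score 5.
C: beats B; loses to D, A, F, and E → score 1.
A: beats C, F, E, and B; loses to D → score 4.
F: beats C; loses to D, A, E, and B → score 1.
E: beats C, F, and B; loses to D and A → score 3.
B: beats F; loses to D, C, A, and E → score 1.
D has the best pairwise record.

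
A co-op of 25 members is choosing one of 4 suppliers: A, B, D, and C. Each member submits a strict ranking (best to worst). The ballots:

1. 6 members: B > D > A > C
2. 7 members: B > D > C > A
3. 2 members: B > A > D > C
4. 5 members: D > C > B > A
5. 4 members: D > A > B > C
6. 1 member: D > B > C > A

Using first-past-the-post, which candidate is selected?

B

First-place votes: A 0, B 15, D 10, C 0.
B has the most first-place votes.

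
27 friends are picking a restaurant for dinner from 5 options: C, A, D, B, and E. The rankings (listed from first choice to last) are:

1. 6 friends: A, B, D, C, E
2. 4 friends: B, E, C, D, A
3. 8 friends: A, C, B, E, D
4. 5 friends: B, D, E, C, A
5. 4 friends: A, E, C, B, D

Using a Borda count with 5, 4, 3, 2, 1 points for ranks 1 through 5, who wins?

C: 6·2 + 4·3 + 8·4 + 5·2 + 4·3 = 78
A: 6·5 + 4·1 + 8·5 + 5·1 + 4·5 = 99
D: 6·3 + 4·2 + 8·1 + 5·4 + 4·1 = 58
B: 6·4 + 4·5 + 8·3 + 5·5 + 4·2 = 101
E: 6·1 + 4·4 + 8·2 + 5·3 + 4·4 = 69
B has the highest Borda score (101).

B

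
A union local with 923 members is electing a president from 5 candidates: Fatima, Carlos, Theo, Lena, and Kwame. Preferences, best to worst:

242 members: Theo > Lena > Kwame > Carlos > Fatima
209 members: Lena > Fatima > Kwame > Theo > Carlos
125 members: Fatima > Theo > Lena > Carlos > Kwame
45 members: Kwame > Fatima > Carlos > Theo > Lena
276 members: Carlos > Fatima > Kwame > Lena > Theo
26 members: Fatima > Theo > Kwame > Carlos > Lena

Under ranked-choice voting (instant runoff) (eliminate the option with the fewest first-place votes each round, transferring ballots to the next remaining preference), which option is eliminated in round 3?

Lena

Round 1: Fatima 151, Carlos 276, Theo 242, Lena 209, Kwame 45. Eliminate Kwame.
Round 2: Fatima 196, Carlos 276, Theo 242, Lena 209. Eliminate Fatima.
Round 3: Carlos 321, Theo 393, Lena 209. Eliminate Lena.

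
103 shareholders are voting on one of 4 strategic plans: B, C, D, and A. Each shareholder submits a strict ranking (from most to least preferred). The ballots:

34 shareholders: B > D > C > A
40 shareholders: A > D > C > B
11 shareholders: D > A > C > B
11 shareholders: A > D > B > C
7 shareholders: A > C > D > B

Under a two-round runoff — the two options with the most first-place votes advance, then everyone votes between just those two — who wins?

Round 1 first-place votes: B 34, C 0, D 11, A 58.
A and B advance.
Runoff: A is preferred to B by 69 voters; B by 34.
A wins the runoff.

A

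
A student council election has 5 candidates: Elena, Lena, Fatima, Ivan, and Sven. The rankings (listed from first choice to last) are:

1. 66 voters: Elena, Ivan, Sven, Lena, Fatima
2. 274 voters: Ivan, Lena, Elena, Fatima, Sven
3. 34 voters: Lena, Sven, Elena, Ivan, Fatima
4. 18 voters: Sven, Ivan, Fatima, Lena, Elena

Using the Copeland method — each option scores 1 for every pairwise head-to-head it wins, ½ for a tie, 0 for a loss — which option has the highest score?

Ivan

Elena: beats Fatima and Sven; loses to Lena and Ivan → score 2.
Lena: beats Elena, Fatima, and Sven; loses to Ivan → score 3.
Fatima: beats Sven; loses to Elena, Lena, and Ivan → score 1.
Ivan: beats Elena, Lena, Fatima, and Sven → score 4.
Sven: loses to Elena, Lena, Fatima, and Ivan → score 0.
Ivan has the best pairwise record.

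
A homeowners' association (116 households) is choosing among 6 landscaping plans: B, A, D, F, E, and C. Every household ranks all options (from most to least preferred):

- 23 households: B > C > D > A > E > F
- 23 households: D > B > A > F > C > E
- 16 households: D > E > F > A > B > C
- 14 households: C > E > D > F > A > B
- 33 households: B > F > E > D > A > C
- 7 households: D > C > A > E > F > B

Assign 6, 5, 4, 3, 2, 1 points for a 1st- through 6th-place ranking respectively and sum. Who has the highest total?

D

B: 23·6 + 23·5 + 16·2 + 14·1 + 33·6 + 7·1 = 504
A: 23·3 + 23·4 + 16·3 + 14·2 + 33·2 + 7·4 = 331
D: 23·4 + 23·6 + 16·6 + 14·4 + 33·3 + 7·6 = 523
F: 23·1 + 23·3 + 16·4 + 14·3 + 33·5 + 7·2 = 377
E: 23·2 + 23·1 + 16·5 + 14·5 + 33·4 + 7·3 = 372
C: 23·5 + 23·2 + 16·1 + 14·6 + 33·1 + 7·5 = 329
D has the highest Borda score (523).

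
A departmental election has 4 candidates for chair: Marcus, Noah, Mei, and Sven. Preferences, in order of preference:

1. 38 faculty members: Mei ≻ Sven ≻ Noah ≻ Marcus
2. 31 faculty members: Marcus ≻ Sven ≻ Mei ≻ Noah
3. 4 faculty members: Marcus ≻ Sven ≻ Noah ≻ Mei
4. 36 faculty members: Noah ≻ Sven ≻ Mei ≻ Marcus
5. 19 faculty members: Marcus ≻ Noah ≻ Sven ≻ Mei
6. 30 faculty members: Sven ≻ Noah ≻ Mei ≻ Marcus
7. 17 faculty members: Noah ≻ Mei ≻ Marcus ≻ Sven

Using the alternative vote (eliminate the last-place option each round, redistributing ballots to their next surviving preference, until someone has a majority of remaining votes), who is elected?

Noah

Round 1: Marcus 54, Noah 53, Mei 38, Sven 30. Eliminate Sven.
Round 2: Marcus 54, Noah 83, Mei 38. Eliminate Mei.
Round 3: Marcus 54, Noah 121. Noah has a majority.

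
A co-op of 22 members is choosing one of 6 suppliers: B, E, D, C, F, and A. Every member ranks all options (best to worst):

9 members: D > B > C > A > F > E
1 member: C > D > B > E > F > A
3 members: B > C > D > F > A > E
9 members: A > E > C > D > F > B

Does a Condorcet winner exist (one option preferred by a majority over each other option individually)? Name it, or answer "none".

none

Checking pairwise contests:
D beats B 19–3.
B beats E 13–9.
C beats D 13–9.
B beats C 12–10.
B beats F 13–9.
B beats A 13–9.
Every option loses at least one head-to-head, so there is no Condorcet winner.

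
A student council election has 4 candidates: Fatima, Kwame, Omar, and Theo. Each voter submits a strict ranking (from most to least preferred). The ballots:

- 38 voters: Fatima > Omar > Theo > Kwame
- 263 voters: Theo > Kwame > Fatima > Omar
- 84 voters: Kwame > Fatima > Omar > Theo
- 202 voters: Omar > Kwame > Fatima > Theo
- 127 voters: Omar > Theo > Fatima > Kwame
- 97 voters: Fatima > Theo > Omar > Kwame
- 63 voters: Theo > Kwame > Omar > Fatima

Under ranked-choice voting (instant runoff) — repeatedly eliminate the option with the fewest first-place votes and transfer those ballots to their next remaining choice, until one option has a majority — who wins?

Round 1: Fatima 135, Kwame 84, Omar 329, Theo 326. Eliminate Kwame.
Round 2: Fatima 219, Omar 329, Theo 326. Eliminate Fatima.
Round 3: Omar 451, Theo 423. Omar has a majority.

Omar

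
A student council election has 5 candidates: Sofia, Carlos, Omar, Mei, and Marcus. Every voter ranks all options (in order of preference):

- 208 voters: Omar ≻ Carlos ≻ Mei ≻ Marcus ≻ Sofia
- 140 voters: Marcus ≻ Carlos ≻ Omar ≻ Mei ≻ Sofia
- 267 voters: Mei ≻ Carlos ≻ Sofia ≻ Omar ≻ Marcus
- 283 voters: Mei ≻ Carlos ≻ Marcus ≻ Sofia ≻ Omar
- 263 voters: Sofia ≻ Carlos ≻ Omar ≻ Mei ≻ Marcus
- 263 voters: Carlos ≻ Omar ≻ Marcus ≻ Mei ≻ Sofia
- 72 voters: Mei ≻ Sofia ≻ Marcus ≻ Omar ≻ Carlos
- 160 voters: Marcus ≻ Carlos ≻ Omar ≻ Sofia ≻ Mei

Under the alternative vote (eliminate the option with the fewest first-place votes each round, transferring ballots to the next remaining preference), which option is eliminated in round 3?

Round 1: Sofia 263, Carlos 263, Omar 208, Mei 622, Marcus 300. Eliminate Omar.
Round 2: Sofia 263, Carlos 471, Mei 622, Marcus 300. Eliminate Sofia.
Round 3: Carlos 734, Mei 622, Marcus 300. Eliminate Marcus.

Marcus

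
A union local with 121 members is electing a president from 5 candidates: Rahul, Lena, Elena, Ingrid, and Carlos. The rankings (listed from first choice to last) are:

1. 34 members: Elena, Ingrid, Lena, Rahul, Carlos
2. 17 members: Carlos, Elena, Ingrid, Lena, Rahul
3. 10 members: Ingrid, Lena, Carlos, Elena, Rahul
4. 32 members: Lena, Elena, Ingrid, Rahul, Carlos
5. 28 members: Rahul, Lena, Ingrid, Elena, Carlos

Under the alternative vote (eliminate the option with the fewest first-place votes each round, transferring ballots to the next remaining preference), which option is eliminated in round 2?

Round 1: Rahul 28, Lena 32, Elena 34, Ingrid 10, Carlos 17. Eliminate Ingrid.
Round 2: Rahul 28, Lena 42, Elena 34, Carlos 17. Eliminate Carlos.

Carlos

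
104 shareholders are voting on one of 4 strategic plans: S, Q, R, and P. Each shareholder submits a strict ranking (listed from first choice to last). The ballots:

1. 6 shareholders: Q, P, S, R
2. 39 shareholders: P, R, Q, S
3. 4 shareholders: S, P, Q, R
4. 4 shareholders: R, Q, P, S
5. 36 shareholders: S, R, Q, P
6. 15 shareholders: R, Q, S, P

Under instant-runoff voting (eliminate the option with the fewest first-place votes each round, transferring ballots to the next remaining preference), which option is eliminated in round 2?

Round 1: S 40, Q 6, R 19, P 39. Eliminate Q.
Round 2: S 40, R 19, P 45. Eliminate R.

R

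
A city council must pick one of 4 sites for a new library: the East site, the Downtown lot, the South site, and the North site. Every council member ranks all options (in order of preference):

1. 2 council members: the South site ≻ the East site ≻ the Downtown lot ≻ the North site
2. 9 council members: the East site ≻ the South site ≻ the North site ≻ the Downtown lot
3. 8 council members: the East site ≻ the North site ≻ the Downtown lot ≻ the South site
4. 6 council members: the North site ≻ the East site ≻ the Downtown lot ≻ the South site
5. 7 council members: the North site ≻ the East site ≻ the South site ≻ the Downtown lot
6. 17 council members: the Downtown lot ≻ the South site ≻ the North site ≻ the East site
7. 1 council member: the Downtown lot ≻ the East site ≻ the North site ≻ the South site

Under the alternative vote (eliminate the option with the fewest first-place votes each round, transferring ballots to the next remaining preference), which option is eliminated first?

Round 1: the East site 17, the Downtown lot 18, the South site 2, the North site 13. Eliminate the South site.

the South site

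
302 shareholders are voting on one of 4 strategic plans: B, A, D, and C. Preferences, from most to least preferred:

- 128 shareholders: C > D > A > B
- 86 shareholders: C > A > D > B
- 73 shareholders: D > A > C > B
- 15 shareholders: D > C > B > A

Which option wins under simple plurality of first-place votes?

First-place votes: B 0, A 0, D 88, C 214.
C has the most first-place votes.

C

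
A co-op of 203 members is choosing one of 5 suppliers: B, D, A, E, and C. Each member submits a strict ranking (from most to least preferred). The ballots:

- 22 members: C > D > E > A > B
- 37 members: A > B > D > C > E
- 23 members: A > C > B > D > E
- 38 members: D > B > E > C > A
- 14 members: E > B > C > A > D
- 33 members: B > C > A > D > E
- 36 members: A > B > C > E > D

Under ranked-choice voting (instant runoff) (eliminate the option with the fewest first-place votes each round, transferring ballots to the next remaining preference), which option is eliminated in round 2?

C

Round 1: B 33, D 38, A 96, E 14, C 22. Eliminate E.
Round 2: B 47, D 38, A 96, C 22. Eliminate C.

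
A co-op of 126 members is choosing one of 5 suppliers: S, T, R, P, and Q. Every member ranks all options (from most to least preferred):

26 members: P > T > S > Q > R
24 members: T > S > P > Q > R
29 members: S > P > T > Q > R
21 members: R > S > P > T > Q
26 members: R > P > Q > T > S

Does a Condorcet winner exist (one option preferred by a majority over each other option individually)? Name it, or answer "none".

none

Checking pairwise contests:
T beats S 76–50.
P beats T 102–24.
S beats R 79–47.
S beats P 74–52.
S beats Q 100–26.
Every option loses at least one head-to-head, so there is no Condorcet winner.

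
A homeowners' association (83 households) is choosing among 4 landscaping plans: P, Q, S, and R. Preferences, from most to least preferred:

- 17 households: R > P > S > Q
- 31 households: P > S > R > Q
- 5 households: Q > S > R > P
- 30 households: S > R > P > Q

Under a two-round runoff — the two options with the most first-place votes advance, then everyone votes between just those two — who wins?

P

Round 1 first-place votes: P 31, Q 5, S 30, R 17.
P and S advance.
Runoff: P is preferred to S by 48 voters; S by 35.
P wins the runoff.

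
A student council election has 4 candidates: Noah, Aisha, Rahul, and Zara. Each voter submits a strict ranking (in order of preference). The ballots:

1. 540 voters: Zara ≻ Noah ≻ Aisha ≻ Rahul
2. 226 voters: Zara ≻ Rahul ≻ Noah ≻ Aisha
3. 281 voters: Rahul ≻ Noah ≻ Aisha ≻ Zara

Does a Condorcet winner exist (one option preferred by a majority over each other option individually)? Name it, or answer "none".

Zara

Zara vs Noah: 766–281 for Zara.
Zara vs Aisha: 766–281 for Zara.
Zara vs Rahul: 766–281 for Zara.
Zara beats every other option head-to-head.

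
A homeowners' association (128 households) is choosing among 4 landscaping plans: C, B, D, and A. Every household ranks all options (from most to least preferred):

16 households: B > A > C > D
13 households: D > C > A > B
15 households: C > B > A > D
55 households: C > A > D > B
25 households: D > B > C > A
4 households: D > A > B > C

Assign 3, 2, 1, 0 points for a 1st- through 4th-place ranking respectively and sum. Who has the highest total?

C

C: 16·1 + 13·2 + 15·3 + 55·3 + 25·1 + 4·0 = 277
B: 16·3 + 13·0 + 15·2 + 55·0 + 25·2 + 4·1 = 132
D: 16·0 + 13·3 + 15·0 + 55·1 + 25·3 + 4·3 = 181
A: 16·2 + 13·1 + 15·1 + 55·2 + 25·0 + 4·2 = 178
C has the highest Borda score (277).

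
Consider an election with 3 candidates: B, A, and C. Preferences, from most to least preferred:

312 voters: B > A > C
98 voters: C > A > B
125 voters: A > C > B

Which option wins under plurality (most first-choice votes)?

B

First-place votes: B 312, A 125, C 98.
B has the most first-place votes.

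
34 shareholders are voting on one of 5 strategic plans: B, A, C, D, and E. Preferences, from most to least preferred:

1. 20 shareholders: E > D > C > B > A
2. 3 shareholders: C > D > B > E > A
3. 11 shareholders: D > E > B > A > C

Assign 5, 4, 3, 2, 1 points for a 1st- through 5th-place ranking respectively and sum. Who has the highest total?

E

B: 20·2 + 3·3 + 11·3 = 82
A: 20·1 + 3·1 + 11·2 = 45
C: 20·3 + 3·5 + 11·1 = 86
D: 20·4 + 3·4 + 11·5 = 147
E: 20·5 + 3·2 + 11·4 = 150
E has the highest Borda score (150).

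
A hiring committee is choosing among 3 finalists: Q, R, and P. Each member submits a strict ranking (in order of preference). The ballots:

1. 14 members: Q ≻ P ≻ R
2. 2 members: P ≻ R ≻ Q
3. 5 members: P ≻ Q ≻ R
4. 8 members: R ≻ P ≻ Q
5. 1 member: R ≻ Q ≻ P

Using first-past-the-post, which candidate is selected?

First-place votes: Q 14, R 9, P 7.
Q has the most first-place votes.

Q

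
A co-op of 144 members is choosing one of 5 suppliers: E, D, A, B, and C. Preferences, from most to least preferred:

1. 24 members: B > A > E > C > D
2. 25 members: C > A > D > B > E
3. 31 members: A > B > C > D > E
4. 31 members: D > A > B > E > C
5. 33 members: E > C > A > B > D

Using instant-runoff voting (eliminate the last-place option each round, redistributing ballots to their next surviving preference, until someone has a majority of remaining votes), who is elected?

Round 1: E 33, D 31, A 31, B 24, C 25. Eliminate B.
Round 2: E 33, D 31, A 55, C 25. Eliminate C.
Round 3: E 33, D 31, A 80. A has a majority.

A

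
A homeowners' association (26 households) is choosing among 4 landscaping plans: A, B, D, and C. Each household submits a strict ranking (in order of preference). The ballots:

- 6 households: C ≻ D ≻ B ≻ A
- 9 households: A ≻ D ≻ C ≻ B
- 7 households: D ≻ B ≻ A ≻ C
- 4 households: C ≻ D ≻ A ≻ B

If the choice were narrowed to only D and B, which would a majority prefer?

D

Voters preferring D to B: 26; preferring B to D: 0.
D wins the head-to-head.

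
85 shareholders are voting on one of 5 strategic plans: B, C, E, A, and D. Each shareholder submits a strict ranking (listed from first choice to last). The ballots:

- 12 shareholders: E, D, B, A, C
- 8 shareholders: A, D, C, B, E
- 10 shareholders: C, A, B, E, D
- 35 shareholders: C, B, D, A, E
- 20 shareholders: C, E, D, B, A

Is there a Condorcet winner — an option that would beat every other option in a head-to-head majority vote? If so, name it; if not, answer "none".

C vs B: 73–12 for C.
C vs E: 73–12 for C.
C vs A: 65–20 for C.
C vs D: 65–20 for C.
C beats every other option head-to-head.

C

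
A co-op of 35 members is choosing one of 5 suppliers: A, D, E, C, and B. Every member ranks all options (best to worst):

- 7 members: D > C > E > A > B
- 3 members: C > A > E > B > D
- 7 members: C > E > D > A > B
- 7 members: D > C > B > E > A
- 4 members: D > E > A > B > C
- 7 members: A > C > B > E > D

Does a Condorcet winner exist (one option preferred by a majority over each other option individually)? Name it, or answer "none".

D vs A: 25–10 for D.
D vs E: 18–17 for D.
D vs C: 18–17 for D.
D vs B: 25–10 for D.
D beats every other option head-to-head.

D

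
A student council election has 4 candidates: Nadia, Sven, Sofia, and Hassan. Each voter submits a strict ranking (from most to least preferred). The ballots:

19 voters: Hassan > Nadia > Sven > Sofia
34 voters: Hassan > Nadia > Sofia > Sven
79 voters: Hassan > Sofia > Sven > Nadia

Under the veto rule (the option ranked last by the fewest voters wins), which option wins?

Hassan

Last-place votes: Nadia 79, Sven 34, Sofia 19, Hassan 0.
Hassan is ranked last by the fewest voters, so Hassan wins.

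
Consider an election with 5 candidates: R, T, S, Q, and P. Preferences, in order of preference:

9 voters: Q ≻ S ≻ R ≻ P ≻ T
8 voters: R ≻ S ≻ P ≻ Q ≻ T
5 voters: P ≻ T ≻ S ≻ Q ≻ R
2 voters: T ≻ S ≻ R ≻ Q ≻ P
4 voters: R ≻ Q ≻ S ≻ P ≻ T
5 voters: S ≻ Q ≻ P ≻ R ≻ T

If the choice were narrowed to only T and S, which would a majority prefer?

S

Voters preferring T to S: 7; preferring S to T: 26.
S wins the head-to-head.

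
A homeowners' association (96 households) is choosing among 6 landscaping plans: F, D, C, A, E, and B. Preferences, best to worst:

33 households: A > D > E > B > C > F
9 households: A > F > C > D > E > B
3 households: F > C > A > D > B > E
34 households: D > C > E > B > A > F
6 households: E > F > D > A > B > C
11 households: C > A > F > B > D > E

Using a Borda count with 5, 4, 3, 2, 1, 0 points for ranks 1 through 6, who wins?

D

F: 33·0 + 9·4 + 3·5 + 34·0 + 6·4 + 11·3 = 108
D: 33·4 + 9·2 + 3·2 + 34·5 + 6·3 + 11·1 = 355
C: 33·1 + 9·3 + 3·4 + 34·4 + 6·0 + 11·5 = 263
A: 33·5 + 9·5 + 3·3 + 34·1 + 6·2 + 11·4 = 309
E: 33·3 + 9·1 + 3·0 + 34·3 + 6·5 + 11·0 = 240
B: 33·2 + 9·0 + 3·1 + 34·2 + 6·1 + 11·2 = 165
D has the highest Borda score (355).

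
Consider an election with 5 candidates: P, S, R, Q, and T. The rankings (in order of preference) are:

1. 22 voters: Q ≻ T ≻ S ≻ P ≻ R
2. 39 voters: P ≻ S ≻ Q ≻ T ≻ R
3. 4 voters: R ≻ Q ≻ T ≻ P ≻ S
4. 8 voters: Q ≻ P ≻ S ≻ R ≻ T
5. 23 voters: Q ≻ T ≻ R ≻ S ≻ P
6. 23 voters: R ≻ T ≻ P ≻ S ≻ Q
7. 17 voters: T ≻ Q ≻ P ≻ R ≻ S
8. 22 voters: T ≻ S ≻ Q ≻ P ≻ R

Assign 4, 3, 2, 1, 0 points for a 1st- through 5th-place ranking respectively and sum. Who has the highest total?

T

P: 22·1 + 39·4 + 4·1 + 8·3 + 23·0 + 23·2 + 17·2 + 22·1 = 308
S: 22·2 + 39·3 + 4·0 + 8·2 + 23·1 + 23·1 + 17·0 + 22·3 = 289
R: 22·0 + 39·0 + 4·4 + 8·1 + 23·2 + 23·4 + 17·1 + 22·0 = 179
Q: 22·4 + 39·2 + 4·3 + 8·4 + 23·4 + 23·0 + 17·3 + 22·2 = 397
T: 22·3 + 39·1 + 4·2 + 8·0 + 23·3 + 23·3 + 17·4 + 22·4 = 407
T has the highest Borda score (407).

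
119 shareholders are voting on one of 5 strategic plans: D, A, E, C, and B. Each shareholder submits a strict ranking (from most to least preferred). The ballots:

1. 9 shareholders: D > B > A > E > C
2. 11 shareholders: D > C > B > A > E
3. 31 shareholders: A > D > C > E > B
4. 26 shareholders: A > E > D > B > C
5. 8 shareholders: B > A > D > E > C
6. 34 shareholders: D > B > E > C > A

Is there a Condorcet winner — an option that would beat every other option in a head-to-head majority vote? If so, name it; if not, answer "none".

none

Checking pairwise contests:
A beats D 65–54.
B beats A 62–57.
D beats E 93–26.
D beats C 119–0.
D beats B 111–8.
Every option loses at least one head-to-head, so there is no Condorcet winner.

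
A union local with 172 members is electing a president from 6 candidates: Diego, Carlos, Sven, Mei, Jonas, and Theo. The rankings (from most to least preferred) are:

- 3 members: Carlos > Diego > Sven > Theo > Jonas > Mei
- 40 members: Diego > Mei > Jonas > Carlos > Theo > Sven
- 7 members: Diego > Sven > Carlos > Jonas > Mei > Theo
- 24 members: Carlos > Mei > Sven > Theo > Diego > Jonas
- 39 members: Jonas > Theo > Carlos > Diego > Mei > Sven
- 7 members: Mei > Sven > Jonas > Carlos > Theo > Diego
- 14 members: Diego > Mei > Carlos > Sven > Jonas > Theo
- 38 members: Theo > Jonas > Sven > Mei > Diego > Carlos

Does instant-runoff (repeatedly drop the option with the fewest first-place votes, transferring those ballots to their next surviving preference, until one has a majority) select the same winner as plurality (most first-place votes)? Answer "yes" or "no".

no

Instant-runoff — R1 Diego 61, Carlos 27, Sven 0, Mei 7, Jonas 39, Theo 38 (Sven out); R2 Diego 61, Carlos 27, Mei 7, Jonas 39, Theo 38 (Mei out); R3 Diego 61, Carlos 27, Jonas 46, Theo 38 (Carlos out); R4 Diego 64, Jonas 46, Theo 62 (Jonas out); R5 Diego 64, Theo 108 (Theo winner). Winner: Theo.
Plurality — first-place votes: Diego 61, Carlos 27, Sven 0, Mei 7, Jonas 39, Theo 38. Winner: Diego.
The two methods disagree.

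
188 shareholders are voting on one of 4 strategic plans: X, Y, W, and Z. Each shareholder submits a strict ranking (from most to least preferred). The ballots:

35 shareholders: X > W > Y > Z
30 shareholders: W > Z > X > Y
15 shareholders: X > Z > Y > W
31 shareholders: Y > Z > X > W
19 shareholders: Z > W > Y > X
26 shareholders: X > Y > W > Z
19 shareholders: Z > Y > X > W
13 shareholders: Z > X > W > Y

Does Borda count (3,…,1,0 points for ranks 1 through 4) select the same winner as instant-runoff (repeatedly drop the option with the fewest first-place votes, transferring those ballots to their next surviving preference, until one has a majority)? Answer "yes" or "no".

Borda — scores: X 334, Y 252, W 237, Z 305. Winner: X.
Instant-runoff — R1 X 76, Y 31, W 30, Z 51 (W out); R2 X 76, Y 31, Z 81 (Y out); R3 X 76, Z 112 (Z winner). Winner: Z.
The two methods disagree.

no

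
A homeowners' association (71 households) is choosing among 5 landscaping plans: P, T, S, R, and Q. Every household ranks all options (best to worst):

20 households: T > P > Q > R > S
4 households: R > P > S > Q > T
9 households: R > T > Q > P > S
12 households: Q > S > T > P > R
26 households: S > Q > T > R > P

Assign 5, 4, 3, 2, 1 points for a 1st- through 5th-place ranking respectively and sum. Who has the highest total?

Q

P: 20·4 + 4·4 + 9·2 + 12·2 + 26·1 = 164
T: 20·5 + 4·1 + 9·4 + 12·3 + 26·3 = 254
S: 20·1 + 4·3 + 9·1 + 12·4 + 26·5 = 219
R: 20·2 + 4·5 + 9·5 + 12·1 + 26·2 = 169
Q: 20·3 + 4·2 + 9·3 + 12·5 + 26·4 = 259
Q has the highest Borda score (259).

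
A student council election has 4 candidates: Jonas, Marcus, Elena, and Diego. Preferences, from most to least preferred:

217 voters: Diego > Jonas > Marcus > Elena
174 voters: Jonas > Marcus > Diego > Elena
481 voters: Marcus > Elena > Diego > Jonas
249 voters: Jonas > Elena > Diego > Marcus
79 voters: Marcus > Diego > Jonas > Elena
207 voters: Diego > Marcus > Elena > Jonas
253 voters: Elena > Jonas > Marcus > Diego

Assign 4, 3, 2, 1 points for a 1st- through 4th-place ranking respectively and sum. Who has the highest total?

Jonas: 217·3 + 174·4 + 481·1 + 249·4 + 79·2 + 207·1 + 253·3 = 3948
Marcus: 217·2 + 174·3 + 481·4 + 249·1 + 79·4 + 207·3 + 253·2 = 4572
Elena: 217·1 + 174·1 + 481·3 + 249·3 + 79·1 + 207·2 + 253·4 = 4086
Diego: 217·4 + 174·2 + 481·2 + 249·2 + 79·3 + 207·4 + 253·1 = 3994
Marcus has the highest Borda score (4572).

Marcus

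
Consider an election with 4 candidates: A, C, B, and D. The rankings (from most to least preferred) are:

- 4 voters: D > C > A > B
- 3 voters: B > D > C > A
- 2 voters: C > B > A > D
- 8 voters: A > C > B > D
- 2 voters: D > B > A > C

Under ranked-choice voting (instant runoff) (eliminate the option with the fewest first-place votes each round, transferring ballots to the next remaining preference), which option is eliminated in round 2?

Round 1: A 8, C 2, B 3, D 6. Eliminate C.
Round 2: A 8, B 5, D 6. Eliminate B.

B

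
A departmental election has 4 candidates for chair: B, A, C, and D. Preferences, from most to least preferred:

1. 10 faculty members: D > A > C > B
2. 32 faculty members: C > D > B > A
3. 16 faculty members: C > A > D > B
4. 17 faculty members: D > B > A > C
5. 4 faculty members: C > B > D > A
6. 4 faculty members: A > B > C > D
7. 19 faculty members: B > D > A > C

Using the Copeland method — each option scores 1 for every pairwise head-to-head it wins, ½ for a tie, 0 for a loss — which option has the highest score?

C

B: beats A; loses to C and D → score 1.
A: loses to B, C, and D → score 0.
C: beats B, A, and D → score 3.
D: beats B and A; loses to C → score 2.
C has the best pairwise record.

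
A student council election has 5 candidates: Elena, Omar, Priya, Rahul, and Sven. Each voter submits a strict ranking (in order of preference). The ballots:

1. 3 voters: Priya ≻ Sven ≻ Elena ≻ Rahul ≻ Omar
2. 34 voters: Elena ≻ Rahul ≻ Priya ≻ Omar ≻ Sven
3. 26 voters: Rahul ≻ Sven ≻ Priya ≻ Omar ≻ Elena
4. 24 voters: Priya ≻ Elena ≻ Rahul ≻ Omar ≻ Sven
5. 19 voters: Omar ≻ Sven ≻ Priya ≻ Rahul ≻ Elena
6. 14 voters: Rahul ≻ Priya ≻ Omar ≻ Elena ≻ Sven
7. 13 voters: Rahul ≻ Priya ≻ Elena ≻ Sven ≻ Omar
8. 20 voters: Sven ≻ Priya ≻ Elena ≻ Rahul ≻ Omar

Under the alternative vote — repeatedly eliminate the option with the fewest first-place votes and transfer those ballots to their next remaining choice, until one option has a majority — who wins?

Elena

Round 1: Elena 34, Omar 19, Priya 27, Rahul 53, Sven 20. Eliminate Omar.
Round 2: Elena 34, Priya 27, Rahul 53, Sven 39. Eliminate Priya.
Round 3: Elena 58, Rahul 53, Sven 42. Eliminate Sven.
Round 4: Elena 81, Rahul 72. Elena has a majority.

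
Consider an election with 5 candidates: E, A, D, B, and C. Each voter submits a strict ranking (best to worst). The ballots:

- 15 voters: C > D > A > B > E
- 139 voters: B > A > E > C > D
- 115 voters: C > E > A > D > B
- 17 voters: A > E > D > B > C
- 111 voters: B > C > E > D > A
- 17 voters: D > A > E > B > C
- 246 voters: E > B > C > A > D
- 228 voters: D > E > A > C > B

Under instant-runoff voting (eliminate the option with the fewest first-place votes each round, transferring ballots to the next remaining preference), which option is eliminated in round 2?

C

Round 1: E 246, A 17, D 245, B 250, C 130. Eliminate A.
Round 2: E 263, D 245, B 250, C 130. Eliminate C.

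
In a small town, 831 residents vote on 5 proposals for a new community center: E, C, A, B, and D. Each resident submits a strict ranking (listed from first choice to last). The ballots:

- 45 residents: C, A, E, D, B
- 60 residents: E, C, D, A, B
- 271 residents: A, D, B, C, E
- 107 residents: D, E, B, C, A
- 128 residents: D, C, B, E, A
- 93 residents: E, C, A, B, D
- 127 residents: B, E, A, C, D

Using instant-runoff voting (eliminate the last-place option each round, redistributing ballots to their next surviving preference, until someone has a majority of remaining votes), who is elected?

Round 1: E 153, C 45, A 271, B 127, D 235. Eliminate C.
Round 2: E 153, A 316, B 127, D 235. Eliminate B.
Round 3: E 280, A 316, D 235. Eliminate D.
Round 4: E 515, A 316. E has a majority.

E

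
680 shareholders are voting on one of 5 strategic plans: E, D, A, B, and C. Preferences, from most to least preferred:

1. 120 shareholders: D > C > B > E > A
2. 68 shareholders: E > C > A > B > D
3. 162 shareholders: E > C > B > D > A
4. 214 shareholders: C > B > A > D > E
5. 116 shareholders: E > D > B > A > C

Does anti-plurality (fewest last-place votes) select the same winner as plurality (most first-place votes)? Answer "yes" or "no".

no

Anti-plurality — last-place votes: E 214, D 68, A 282, B 0, C 116. Winner: B.
Plurality — first-place votes: E 346, D 120, A 0, B 0, C 214. Winner: E.
The two methods disagree.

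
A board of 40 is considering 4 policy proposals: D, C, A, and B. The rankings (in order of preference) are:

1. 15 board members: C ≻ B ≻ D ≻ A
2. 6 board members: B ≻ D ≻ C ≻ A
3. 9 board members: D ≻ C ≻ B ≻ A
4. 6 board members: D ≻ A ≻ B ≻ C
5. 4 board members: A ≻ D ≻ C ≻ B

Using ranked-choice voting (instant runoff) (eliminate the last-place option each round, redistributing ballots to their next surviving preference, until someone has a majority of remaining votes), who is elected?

D

Round 1: D 15, C 15, A 4, B 6. Eliminate A.
Round 2: D 19, C 15, B 6. Eliminate B.
Round 3: D 25, C 15. D has a majority.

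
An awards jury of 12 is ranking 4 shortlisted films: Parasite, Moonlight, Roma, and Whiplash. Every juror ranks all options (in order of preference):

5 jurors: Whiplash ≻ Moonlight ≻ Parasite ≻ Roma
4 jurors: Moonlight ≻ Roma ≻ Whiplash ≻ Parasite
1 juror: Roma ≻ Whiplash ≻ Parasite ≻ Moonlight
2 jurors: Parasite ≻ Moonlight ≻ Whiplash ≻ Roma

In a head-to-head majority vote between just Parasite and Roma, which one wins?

Parasite

Voters preferring Parasite to Roma: 7; preferring Roma to Parasite: 5.
Parasite wins the head-to-head.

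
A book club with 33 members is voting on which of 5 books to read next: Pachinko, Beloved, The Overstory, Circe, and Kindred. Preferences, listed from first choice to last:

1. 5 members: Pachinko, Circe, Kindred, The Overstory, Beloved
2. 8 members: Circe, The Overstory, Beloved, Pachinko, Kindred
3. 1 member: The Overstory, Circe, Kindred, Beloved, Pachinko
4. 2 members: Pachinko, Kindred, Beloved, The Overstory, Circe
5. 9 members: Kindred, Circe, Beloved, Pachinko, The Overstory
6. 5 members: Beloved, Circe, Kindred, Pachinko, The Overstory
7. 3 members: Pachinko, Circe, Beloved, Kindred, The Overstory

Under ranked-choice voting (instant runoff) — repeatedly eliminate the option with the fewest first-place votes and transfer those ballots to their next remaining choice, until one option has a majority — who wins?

Circe

Round 1: Pachinko 10, Beloved 5, The Overstory 1, Circe 8, Kindred 9. Eliminate The Overstory.
Round 2: Pachinko 10, Beloved 5, Circe 9, Kindred 9. Eliminate Beloved.
Round 3: Pachinko 10, Circe 14, Kindred 9. Eliminate Kindred.
Round 4: Pachinko 10, Circe 23. Circe has a majority.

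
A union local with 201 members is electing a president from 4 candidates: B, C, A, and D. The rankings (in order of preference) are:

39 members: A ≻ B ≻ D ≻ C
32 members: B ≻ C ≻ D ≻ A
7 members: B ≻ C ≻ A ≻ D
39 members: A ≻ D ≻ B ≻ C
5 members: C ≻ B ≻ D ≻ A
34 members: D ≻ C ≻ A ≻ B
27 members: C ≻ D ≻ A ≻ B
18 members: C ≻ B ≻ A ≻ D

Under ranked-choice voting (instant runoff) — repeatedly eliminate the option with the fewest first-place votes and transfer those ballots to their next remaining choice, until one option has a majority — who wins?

C

Round 1: B 39, C 50, A 78, D 34. Eliminate D.
Round 2: B 39, C 84, A 78. Eliminate B.
Round 3: C 123, A 78. C has a majority.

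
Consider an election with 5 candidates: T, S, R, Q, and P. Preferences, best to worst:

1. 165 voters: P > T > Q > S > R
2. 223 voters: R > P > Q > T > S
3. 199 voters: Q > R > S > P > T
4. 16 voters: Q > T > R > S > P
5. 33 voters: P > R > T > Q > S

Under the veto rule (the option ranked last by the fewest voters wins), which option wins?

Q

Last-place votes: T 199, S 256, R 165, Q 0, P 16.
Q is ranked last by the fewest voters, so Q wins.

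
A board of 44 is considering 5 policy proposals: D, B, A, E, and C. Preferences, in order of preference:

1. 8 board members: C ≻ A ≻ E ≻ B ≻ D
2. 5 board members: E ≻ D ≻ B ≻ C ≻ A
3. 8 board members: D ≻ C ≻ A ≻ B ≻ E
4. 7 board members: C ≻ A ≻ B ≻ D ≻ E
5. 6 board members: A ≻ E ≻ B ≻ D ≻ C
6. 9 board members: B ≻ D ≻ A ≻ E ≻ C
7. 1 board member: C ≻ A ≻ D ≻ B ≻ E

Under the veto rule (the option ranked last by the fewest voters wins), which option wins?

B

Last-place votes: D 8, B 0, A 5, E 16, C 15.
B is ranked last by the fewest voters, so B wins.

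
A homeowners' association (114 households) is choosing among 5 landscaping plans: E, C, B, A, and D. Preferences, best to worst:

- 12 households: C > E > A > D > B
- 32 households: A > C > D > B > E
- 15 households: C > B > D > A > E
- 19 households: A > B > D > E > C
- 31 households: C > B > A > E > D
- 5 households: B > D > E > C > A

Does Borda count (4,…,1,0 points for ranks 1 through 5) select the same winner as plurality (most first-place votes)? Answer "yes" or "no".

Borda — scores: E 96, C 333, B 247, A 305, D 159. Winner: C.
Plurality — first-place votes: E 0, C 58, B 5, A 51, D 0. Winner: C.
The two methods agree.

yes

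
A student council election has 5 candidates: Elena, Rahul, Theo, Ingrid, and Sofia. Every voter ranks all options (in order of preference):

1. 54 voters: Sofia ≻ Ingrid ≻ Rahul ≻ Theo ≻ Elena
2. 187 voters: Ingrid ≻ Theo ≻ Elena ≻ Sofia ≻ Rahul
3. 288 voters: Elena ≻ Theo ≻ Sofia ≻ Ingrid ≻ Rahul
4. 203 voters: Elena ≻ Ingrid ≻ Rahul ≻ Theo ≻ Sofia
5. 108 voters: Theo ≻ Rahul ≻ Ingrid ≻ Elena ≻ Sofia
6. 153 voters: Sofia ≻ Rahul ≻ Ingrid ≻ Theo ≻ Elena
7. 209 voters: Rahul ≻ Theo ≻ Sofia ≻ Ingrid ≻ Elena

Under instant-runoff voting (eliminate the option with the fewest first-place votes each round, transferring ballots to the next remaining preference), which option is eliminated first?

Round 1: Elena 491, Rahul 209, Theo 108, Ingrid 187, Sofia 207. Eliminate Theo.

Theo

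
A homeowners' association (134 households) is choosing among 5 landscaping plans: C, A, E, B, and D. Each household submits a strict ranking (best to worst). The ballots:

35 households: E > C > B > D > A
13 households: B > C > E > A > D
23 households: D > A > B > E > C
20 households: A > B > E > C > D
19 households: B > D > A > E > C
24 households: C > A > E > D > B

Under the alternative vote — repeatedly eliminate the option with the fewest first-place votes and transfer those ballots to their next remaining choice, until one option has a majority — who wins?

B

Round 1: C 24, A 20, E 35, B 32, D 23. Eliminate A.
Round 2: C 24, E 35, B 52, D 23. Eliminate D.
Round 3: C 24, E 35, B 75. B has a majority.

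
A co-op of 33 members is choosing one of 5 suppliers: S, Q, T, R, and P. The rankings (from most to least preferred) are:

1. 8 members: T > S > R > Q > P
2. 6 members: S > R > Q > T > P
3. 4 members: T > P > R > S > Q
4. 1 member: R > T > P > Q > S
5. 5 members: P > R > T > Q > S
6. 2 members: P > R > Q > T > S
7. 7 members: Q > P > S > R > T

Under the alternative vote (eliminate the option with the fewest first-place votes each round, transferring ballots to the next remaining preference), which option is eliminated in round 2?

Round 1: S 6, Q 7, T 12, R 1, P 7. Eliminate R.
Round 2: S 6, Q 7, T 13, P 7. Eliminate S.

S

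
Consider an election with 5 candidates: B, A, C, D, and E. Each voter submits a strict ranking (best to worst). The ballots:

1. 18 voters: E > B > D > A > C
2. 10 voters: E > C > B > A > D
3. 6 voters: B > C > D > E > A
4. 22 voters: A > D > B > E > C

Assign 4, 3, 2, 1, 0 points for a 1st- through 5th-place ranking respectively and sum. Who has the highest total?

B

B: 18·3 + 10·2 + 6·4 + 22·2 = 142
A: 18·1 + 10·1 + 6·0 + 22·4 = 116
C: 18·0 + 10·3 + 6·3 + 22·0 = 48
D: 18·2 + 10·0 + 6·2 + 22·3 = 114
E: 18·4 + 10·4 + 6·1 + 22·1 = 140
B has the highest Borda score (142).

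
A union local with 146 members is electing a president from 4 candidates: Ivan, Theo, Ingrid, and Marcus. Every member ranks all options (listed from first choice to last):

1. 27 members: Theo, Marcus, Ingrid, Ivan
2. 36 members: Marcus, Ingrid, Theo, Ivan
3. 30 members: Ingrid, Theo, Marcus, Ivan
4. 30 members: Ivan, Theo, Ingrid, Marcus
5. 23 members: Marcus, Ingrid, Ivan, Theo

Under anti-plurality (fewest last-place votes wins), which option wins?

Ingrid

Last-place votes: Ivan 93, Theo 23, Ingrid 0, Marcus 30.
Ingrid is ranked last by the fewest voters, so Ingrid wins.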